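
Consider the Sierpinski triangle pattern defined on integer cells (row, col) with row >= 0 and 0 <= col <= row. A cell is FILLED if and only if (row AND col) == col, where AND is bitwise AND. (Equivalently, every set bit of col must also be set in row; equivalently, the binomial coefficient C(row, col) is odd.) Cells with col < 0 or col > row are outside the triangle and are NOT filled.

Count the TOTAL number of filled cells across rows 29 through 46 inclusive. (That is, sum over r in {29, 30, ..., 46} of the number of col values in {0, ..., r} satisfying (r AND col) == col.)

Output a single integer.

Answer: 194

Derivation:
r29=11101 pc4: +16 =16
r30=11110 pc4: +16 =32
r31=11111 pc5: +32 =64
r32=100000 pc1: +2 =66
r33=100001 pc2: +4 =70
r34=100010 pc2: +4 =74
r35=100011 pc3: +8 =82
r36=100100 pc2: +4 =86
r37=100101 pc3: +8 =94
r38=100110 pc3: +8 =102
r39=100111 pc4: +16 =118
r40=101000 pc2: +4 =122
r41=101001 pc3: +8 =130
r42=101010 pc3: +8 =138
r43=101011 pc4: +16 =154
r44=101100 pc3: +8 =162
r45=101101 pc4: +16 =178
r46=101110 pc4: +16 =194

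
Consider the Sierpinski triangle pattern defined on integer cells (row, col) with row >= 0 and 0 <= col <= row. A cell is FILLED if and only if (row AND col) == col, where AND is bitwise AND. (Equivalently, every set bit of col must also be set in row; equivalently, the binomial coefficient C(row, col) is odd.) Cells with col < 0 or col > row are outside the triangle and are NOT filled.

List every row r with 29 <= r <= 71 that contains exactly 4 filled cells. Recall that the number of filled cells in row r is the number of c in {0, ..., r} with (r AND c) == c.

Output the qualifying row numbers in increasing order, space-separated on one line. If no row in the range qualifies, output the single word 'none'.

Row r has 2^popcount(r) filled cells, so we need popcount(r) = log2(4) = 2.
Scan r = 29..71 and keep those with exactly 2 one-bits:
r=29=11101 popcount=4 -> skip
r=30=11110 popcount=4 -> skip
r=31=11111 popcount=5 -> skip
r=32=100000 popcount=1 -> skip
r=33=100001 popcount=2 -> KEEP
r=34=100010 popcount=2 -> KEEP
r=35=100011 popcount=3 -> skip
r=36=100100 popcount=2 -> KEEP
r=37=100101 popcount=3 -> skip
r=38=100110 popcount=3 -> skip
r=39=100111 popcount=4 -> skip
r=40=101000 popcount=2 -> KEEP
r=41=101001 popcount=3 -> skip
r=42=101010 popcount=3 -> skip
r=43=101011 popcount=4 -> skip
r=44=101100 popcount=3 -> skip
r=45=101101 popcount=4 -> skip
r=46=101110 popcount=4 -> skip
r=47=101111 popcount=5 -> skip
r=48=110000 popcount=2 -> KEEP
r=49=110001 popcount=3 -> skip
r=50=110010 popcount=3 -> skip
r=51=110011 popcount=4 -> skip
r=52=110100 popcount=3 -> skip
r=53=110101 popcount=4 -> skip
r=54=110110 popcount=4 -> skip
r=55=110111 popcount=5 -> skip
r=56=111000 popcount=3 -> skip
r=57=111001 popcount=4 -> skip
r=58=111010 popcount=4 -> skip
r=59=111011 popcount=5 -> skip
r=60=111100 popcount=4 -> skip
r=61=111101 popcount=5 -> skip
r=62=111110 popcount=5 -> skip
r=63=111111 popcount=6 -> skip
r=64=1000000 popcount=1 -> skip
r=65=1000001 popcount=2 -> KEEP
r=66=1000010 popcount=2 -> KEEP
r=67=1000011 popcount=3 -> skip
r=68=1000100 popcount=2 -> KEEP
r=69=1000101 popcount=3 -> skip
r=70=1000110 popcount=3 -> skip
r=71=1000111 popcount=4 -> skip
Kept rows: 33 34 36 40 48 65 66 68

Answer: 33 34 36 40 48 65 66 68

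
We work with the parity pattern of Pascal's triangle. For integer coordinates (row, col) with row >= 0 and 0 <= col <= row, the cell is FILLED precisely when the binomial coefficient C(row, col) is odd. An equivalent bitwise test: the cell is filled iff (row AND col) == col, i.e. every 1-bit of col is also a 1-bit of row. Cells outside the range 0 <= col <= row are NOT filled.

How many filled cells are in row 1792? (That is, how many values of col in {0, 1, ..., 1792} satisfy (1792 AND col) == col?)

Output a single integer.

Answer: 8

Derivation:
1792 in binary = 11100000000
popcount(1792) = number of 1-bits in 11100000000 = 3
A col c satisfies (1792 AND c) == c iff every set bit of c is also set in 1792; each of the 3 set bits of 1792 can independently be on or off in c.
count = 2^3 = 8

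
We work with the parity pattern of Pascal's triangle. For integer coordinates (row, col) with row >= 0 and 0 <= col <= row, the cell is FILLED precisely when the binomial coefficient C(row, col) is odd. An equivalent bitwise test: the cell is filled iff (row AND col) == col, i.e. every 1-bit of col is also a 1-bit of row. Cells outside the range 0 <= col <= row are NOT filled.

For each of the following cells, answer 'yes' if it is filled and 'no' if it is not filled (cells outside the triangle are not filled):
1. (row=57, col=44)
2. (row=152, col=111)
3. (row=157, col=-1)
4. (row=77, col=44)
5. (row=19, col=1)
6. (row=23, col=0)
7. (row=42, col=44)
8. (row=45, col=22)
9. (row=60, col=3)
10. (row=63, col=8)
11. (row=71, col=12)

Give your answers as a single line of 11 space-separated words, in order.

Answer: no no no no yes yes no no no yes no

Derivation:
(57,44): row=0b111001, col=0b101100, row AND col = 0b101000 = 40; 40 != 44 -> empty
(152,111): row=0b10011000, col=0b1101111, row AND col = 0b1000 = 8; 8 != 111 -> empty
(157,-1): col outside [0, 157] -> not filled
(77,44): row=0b1001101, col=0b101100, row AND col = 0b1100 = 12; 12 != 44 -> empty
(19,1): row=0b10011, col=0b1, row AND col = 0b1 = 1; 1 == 1 -> filled
(23,0): row=0b10111, col=0b0, row AND col = 0b0 = 0; 0 == 0 -> filled
(42,44): col outside [0, 42] -> not filled
(45,22): row=0b101101, col=0b10110, row AND col = 0b100 = 4; 4 != 22 -> empty
(60,3): row=0b111100, col=0b11, row AND col = 0b0 = 0; 0 != 3 -> empty
(63,8): row=0b111111, col=0b1000, row AND col = 0b1000 = 8; 8 == 8 -> filled
(71,12): row=0b1000111, col=0b1100, row AND col = 0b100 = 4; 4 != 12 -> empty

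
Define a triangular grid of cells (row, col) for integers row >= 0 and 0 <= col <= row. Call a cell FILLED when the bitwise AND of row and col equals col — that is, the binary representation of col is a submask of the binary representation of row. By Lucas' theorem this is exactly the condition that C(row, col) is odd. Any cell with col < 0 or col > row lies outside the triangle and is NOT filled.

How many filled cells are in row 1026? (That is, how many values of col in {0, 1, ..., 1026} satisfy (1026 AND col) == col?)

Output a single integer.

1026 in binary = 10000000010
popcount(1026) = number of 1-bits in 10000000010 = 2
A col c satisfies (1026 AND c) == c iff every set bit of c is also set in 1026; each of the 2 set bits of 1026 can independently be on or off in c.
count = 2^2 = 4

Answer: 4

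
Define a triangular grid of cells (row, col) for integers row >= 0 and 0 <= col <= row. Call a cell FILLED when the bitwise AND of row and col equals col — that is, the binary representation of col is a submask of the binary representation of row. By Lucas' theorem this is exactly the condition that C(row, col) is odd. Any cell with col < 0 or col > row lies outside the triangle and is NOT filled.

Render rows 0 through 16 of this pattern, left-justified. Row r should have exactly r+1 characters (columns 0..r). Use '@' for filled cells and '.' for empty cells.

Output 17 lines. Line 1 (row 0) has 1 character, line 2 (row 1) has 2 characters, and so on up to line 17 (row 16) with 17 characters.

r0=0: @
r1=1: @@
r2=10: @.@
r3=11: @@@@
r4=100: @...@
r5=101: @@..@@
r6=110: @.@.@.@
r7=111: @@@@@@@@
r8=1000: @.......@
r9=1001: @@......@@
r10=1010: @.@.....@.@
r11=1011: @@@@....@@@@
r12=1100: @...@...@...@
r13=1101: @@..@@..@@..@@
r14=1110: @.@.@.@.@.@.@.@
r15=1111: @@@@@@@@@@@@@@@@
r16=10000: @...............@

Answer: @
@@
@.@
@@@@
@...@
@@..@@
@.@.@.@
@@@@@@@@
@.......@
@@......@@
@.@.....@.@
@@@@....@@@@
@...@...@...@
@@..@@..@@..@@
@.@.@.@.@.@.@.@
@@@@@@@@@@@@@@@@
@...............@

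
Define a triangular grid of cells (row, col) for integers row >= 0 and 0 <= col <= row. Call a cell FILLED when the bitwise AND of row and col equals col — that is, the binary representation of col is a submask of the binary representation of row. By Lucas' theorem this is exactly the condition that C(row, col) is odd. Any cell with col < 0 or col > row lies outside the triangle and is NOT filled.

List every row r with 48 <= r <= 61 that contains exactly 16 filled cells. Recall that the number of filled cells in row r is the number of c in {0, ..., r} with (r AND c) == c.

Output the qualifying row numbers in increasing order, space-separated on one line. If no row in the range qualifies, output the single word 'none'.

Row r has 2^popcount(r) filled cells, so we need popcount(r) = log2(16) = 4.
Scan r = 48..61 and keep those with exactly 4 one-bits:
r=48=110000 popcount=2 -> skip
r=49=110001 popcount=3 -> skip
r=50=110010 popcount=3 -> skip
r=51=110011 popcount=4 -> KEEP
r=52=110100 popcount=3 -> skip
r=53=110101 popcount=4 -> KEEP
r=54=110110 popcount=4 -> KEEP
r=55=110111 popcount=5 -> skip
r=56=111000 popcount=3 -> skip
r=57=111001 popcount=4 -> KEEP
r=58=111010 popcount=4 -> KEEP
r=59=111011 popcount=5 -> skip
r=60=111100 popcount=4 -> KEEP
r=61=111101 popcount=5 -> skip
Kept rows: 51 53 54 57 58 60

Answer: 51 53 54 57 58 60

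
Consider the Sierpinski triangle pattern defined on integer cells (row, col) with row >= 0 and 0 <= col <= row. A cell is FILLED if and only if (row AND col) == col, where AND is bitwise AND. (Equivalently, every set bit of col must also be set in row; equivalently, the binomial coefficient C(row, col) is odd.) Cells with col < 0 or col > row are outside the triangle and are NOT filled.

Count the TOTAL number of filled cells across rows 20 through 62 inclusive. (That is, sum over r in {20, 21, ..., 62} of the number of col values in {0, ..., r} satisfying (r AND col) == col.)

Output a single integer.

r20=10100 pc2: +4 =4
r21=10101 pc3: +8 =12
r22=10110 pc3: +8 =20
r23=10111 pc4: +16 =36
r24=11000 pc2: +4 =40
r25=11001 pc3: +8 =48
r26=11010 pc3: +8 =56
r27=11011 pc4: +16 =72
r28=11100 pc3: +8 =80
r29=11101 pc4: +16 =96
r30=11110 pc4: +16 =112
r31=11111 pc5: +32 =144
r32=100000 pc1: +2 =146
r33=100001 pc2: +4 =150
r34=100010 pc2: +4 =154
r35=100011 pc3: +8 =162
r36=100100 pc2: +4 =166
r37=100101 pc3: +8 =174
r38=100110 pc3: +8 =182
r39=100111 pc4: +16 =198
r40=101000 pc2: +4 =202
r41=101001 pc3: +8 =210
r42=101010 pc3: +8 =218
r43=101011 pc4: +16 =234
r44=101100 pc3: +8 =242
r45=101101 pc4: +16 =258
r46=101110 pc4: +16 =274
r47=101111 pc5: +32 =306
r48=110000 pc2: +4 =310
r49=110001 pc3: +8 =318
r50=110010 pc3: +8 =326
r51=110011 pc4: +16 =342
r52=110100 pc3: +8 =350
r53=110101 pc4: +16 =366
r54=110110 pc4: +16 =382
r55=110111 pc5: +32 =414
r56=111000 pc3: +8 =422
r57=111001 pc4: +16 =438
r58=111010 pc4: +16 =454
r59=111011 pc5: +32 =486
r60=111100 pc4: +16 =502
r61=111101 pc5: +32 =534
r62=111110 pc5: +32 =566

Answer: 566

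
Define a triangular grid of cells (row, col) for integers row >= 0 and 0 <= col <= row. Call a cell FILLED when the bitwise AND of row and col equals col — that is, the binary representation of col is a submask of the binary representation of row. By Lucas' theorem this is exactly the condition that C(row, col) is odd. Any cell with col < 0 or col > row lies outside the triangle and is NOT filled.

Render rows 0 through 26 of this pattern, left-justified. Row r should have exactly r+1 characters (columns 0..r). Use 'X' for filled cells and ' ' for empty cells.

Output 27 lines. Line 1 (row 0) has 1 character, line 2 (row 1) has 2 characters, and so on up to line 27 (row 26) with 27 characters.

Answer: X
XX
X X
XXXX
X   X
XX  XX
X X X X
XXXXXXXX
X       X
XX      XX
X X     X X
XXXX    XXXX
X   X   X   X
XX  XX  XX  XX
X X X X X X X X
XXXXXXXXXXXXXXXX
X               X
XX              XX
X X             X X
XXXX            XXXX
X   X           X   X
XX  XX          XX  XX
X X X X         X X X X
XXXXXXXX        XXXXXXXX
X       X       X       X
XX      XX      XX      XX
X X     X X     X X     X X

Derivation:
r0=0: X
r1=1: XX
r2=10: X X
r3=11: XXXX
r4=100: X   X
r5=101: XX  XX
r6=110: X X X X
r7=111: XXXXXXXX
r8=1000: X       X
r9=1001: XX      XX
r10=1010: X X     X X
r11=1011: XXXX    XXXX
r12=1100: X   X   X   X
r13=1101: XX  XX  XX  XX
r14=1110: X X X X X X X X
r15=1111: XXXXXXXXXXXXXXXX
r16=10000: X               X
r17=10001: XX              XX
r18=10010: X X             X X
r19=10011: XXXX            XXXX
r20=10100: X   X           X   X
r21=10101: XX  XX          XX  XX
r22=10110: X X X X         X X X X
r23=10111: XXXXXXXX        XXXXXXXX
r24=11000: X       X       X       X
r25=11001: XX      XX      XX      XX
r26=11010: X X     X X     X X     X X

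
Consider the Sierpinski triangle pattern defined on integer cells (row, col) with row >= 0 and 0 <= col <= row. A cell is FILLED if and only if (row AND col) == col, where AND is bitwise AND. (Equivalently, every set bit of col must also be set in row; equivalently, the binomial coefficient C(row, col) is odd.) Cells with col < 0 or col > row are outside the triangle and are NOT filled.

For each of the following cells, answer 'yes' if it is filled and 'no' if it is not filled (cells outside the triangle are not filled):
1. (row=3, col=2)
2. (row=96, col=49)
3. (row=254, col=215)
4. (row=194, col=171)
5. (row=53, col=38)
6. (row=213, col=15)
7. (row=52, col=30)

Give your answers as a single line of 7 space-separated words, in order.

(3,2): row=0b11, col=0b10, row AND col = 0b10 = 2; 2 == 2 -> filled
(96,49): row=0b1100000, col=0b110001, row AND col = 0b100000 = 32; 32 != 49 -> empty
(254,215): row=0b11111110, col=0b11010111, row AND col = 0b11010110 = 214; 214 != 215 -> empty
(194,171): row=0b11000010, col=0b10101011, row AND col = 0b10000010 = 130; 130 != 171 -> empty
(53,38): row=0b110101, col=0b100110, row AND col = 0b100100 = 36; 36 != 38 -> empty
(213,15): row=0b11010101, col=0b1111, row AND col = 0b101 = 5; 5 != 15 -> empty
(52,30): row=0b110100, col=0b11110, row AND col = 0b10100 = 20; 20 != 30 -> empty

Answer: yes no no no no no no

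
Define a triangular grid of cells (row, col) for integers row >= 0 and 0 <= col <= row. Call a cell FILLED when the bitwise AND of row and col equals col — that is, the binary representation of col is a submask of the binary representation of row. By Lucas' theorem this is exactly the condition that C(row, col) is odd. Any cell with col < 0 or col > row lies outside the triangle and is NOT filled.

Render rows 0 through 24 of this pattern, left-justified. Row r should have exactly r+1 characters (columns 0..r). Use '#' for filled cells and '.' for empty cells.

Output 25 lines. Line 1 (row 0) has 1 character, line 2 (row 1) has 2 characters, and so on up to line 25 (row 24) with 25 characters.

r0=0: #
r1=1: ##
r2=10: #.#
r3=11: ####
r4=100: #...#
r5=101: ##..##
r6=110: #.#.#.#
r7=111: ########
r8=1000: #.......#
r9=1001: ##......##
r10=1010: #.#.....#.#
r11=1011: ####....####
r12=1100: #...#...#...#
r13=1101: ##..##..##..##
r14=1110: #.#.#.#.#.#.#.#
r15=1111: ################
r16=10000: #...............#
r17=10001: ##..............##
r18=10010: #.#.............#.#
r19=10011: ####............####
r20=10100: #...#...........#...#
r21=10101: ##..##..........##..##
r22=10110: #.#.#.#.........#.#.#.#
r23=10111: ########........########
r24=11000: #.......#.......#.......#

Answer: #
##
#.#
####
#...#
##..##
#.#.#.#
########
#.......#
##......##
#.#.....#.#
####....####
#...#...#...#
##..##..##..##
#.#.#.#.#.#.#.#
################
#...............#
##..............##
#.#.............#.#
####............####
#...#...........#...#
##..##..........##..##
#.#.#.#.........#.#.#.#
########........########
#.......#.......#.......#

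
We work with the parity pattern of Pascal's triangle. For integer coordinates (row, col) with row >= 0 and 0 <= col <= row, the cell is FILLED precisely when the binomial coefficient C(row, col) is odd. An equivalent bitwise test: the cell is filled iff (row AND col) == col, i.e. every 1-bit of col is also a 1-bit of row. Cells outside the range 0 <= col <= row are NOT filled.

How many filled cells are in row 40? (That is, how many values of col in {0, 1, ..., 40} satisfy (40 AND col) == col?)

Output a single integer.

40 in binary = 101000
popcount(40) = number of 1-bits in 101000 = 2
A col c satisfies (40 AND c) == c iff every set bit of c is also set in 40; each of the 2 set bits of 40 can independently be on or off in c.
count = 2^2 = 4

Answer: 4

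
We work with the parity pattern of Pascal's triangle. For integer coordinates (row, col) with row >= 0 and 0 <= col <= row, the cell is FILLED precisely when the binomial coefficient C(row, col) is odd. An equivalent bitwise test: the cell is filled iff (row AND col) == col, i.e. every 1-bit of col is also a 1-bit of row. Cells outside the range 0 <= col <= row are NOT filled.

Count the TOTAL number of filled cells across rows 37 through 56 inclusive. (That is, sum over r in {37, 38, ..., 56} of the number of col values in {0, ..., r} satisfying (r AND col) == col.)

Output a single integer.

r37=100101 pc3: +8 =8
r38=100110 pc3: +8 =16
r39=100111 pc4: +16 =32
r40=101000 pc2: +4 =36
r41=101001 pc3: +8 =44
r42=101010 pc3: +8 =52
r43=101011 pc4: +16 =68
r44=101100 pc3: +8 =76
r45=101101 pc4: +16 =92
r46=101110 pc4: +16 =108
r47=101111 pc5: +32 =140
r48=110000 pc2: +4 =144
r49=110001 pc3: +8 =152
r50=110010 pc3: +8 =160
r51=110011 pc4: +16 =176
r52=110100 pc3: +8 =184
r53=110101 pc4: +16 =200
r54=110110 pc4: +16 =216
r55=110111 pc5: +32 =248
r56=111000 pc3: +8 =256

Answer: 256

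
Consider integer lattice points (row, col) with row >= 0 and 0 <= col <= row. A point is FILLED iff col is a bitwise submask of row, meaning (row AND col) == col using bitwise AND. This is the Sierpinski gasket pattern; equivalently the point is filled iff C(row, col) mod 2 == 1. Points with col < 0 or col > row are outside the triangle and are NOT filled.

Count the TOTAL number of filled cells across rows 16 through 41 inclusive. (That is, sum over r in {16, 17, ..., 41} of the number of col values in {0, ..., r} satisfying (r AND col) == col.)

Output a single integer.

Answer: 228

Derivation:
r16=10000 pc1: +2 =2
r17=10001 pc2: +4 =6
r18=10010 pc2: +4 =10
r19=10011 pc3: +8 =18
r20=10100 pc2: +4 =22
r21=10101 pc3: +8 =30
r22=10110 pc3: +8 =38
r23=10111 pc4: +16 =54
r24=11000 pc2: +4 =58
r25=11001 pc3: +8 =66
r26=11010 pc3: +8 =74
r27=11011 pc4: +16 =90
r28=11100 pc3: +8 =98
r29=11101 pc4: +16 =114
r30=11110 pc4: +16 =130
r31=11111 pc5: +32 =162
r32=100000 pc1: +2 =164
r33=100001 pc2: +4 =168
r34=100010 pc2: +4 =172
r35=100011 pc3: +8 =180
r36=100100 pc2: +4 =184
r37=100101 pc3: +8 =192
r38=100110 pc3: +8 =200
r39=100111 pc4: +16 =216
r40=101000 pc2: +4 =220
r41=101001 pc3: +8 =228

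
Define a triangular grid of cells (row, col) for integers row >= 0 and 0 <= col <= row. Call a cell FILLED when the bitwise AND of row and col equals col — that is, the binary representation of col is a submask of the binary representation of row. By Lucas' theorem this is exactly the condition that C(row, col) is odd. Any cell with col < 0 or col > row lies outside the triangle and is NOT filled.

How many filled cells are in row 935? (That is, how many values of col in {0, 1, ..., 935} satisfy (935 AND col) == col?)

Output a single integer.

935 in binary = 1110100111
popcount(935) = number of 1-bits in 1110100111 = 7
A col c satisfies (935 AND c) == c iff every set bit of c is also set in 935; each of the 7 set bits of 935 can independently be on or off in c.
count = 2^7 = 128

Answer: 128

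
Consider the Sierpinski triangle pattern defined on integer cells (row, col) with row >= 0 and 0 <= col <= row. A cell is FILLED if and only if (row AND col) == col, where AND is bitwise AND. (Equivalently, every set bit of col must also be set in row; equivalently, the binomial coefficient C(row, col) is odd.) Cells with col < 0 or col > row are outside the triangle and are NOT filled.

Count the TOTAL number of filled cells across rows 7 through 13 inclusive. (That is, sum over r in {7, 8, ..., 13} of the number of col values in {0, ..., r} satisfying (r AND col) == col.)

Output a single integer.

Answer: 38

Derivation:
r7=111 pc3: +8 =8
r8=1000 pc1: +2 =10
r9=1001 pc2: +4 =14
r10=1010 pc2: +4 =18
r11=1011 pc3: +8 =26
r12=1100 pc2: +4 =30
r13=1101 pc3: +8 =38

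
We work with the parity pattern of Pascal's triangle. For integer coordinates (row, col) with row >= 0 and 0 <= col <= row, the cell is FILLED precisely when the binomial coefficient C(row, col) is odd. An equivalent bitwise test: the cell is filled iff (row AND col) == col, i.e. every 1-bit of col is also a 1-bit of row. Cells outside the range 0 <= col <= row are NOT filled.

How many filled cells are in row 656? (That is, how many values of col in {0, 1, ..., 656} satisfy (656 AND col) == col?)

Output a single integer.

Answer: 8

Derivation:
656 in binary = 1010010000
popcount(656) = number of 1-bits in 1010010000 = 3
A col c satisfies (656 AND c) == c iff every set bit of c is also set in 656; each of the 3 set bits of 656 can independently be on or off in c.
count = 2^3 = 8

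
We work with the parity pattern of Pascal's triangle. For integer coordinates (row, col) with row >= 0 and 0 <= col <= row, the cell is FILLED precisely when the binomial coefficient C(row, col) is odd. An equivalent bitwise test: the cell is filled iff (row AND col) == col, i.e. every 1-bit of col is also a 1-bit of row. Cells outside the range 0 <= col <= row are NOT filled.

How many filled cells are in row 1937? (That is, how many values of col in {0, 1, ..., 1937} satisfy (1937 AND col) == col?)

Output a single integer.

Answer: 64

Derivation:
1937 in binary = 11110010001
popcount(1937) = number of 1-bits in 11110010001 = 6
A col c satisfies (1937 AND c) == c iff every set bit of c is also set in 1937; each of the 6 set bits of 1937 can independently be on or off in c.
count = 2^6 = 64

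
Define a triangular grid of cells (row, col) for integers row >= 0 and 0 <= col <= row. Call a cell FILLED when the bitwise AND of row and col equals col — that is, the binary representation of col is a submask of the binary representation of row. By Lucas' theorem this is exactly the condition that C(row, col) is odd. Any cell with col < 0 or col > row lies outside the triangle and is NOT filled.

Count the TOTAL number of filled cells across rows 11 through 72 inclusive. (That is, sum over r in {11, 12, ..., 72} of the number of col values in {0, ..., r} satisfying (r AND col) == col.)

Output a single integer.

r11=1011 pc3: +8 =8
r12=1100 pc2: +4 =12
r13=1101 pc3: +8 =20
r14=1110 pc3: +8 =28
r15=1111 pc4: +16 =44
r16=10000 pc1: +2 =46
r17=10001 pc2: +4 =50
r18=10010 pc2: +4 =54
r19=10011 pc3: +8 =62
r20=10100 pc2: +4 =66
r21=10101 pc3: +8 =74
r22=10110 pc3: +8 =82
r23=10111 pc4: +16 =98
r24=11000 pc2: +4 =102
r25=11001 pc3: +8 =110
r26=11010 pc3: +8 =118
r27=11011 pc4: +16 =134
r28=11100 pc3: +8 =142
r29=11101 pc4: +16 =158
r30=11110 pc4: +16 =174
r31=11111 pc5: +32 =206
r32=100000 pc1: +2 =208
r33=100001 pc2: +4 =212
r34=100010 pc2: +4 =216
r35=100011 pc3: +8 =224
r36=100100 pc2: +4 =228
r37=100101 pc3: +8 =236
r38=100110 pc3: +8 =244
r39=100111 pc4: +16 =260
r40=101000 pc2: +4 =264
r41=101001 pc3: +8 =272
r42=101010 pc3: +8 =280
r43=101011 pc4: +16 =296
r44=101100 pc3: +8 =304
r45=101101 pc4: +16 =320
r46=101110 pc4: +16 =336
r47=101111 pc5: +32 =368
r48=110000 pc2: +4 =372
r49=110001 pc3: +8 =380
r50=110010 pc3: +8 =388
r51=110011 pc4: +16 =404
r52=110100 pc3: +8 =412
r53=110101 pc4: +16 =428
r54=110110 pc4: +16 =444
r55=110111 pc5: +32 =476
r56=111000 pc3: +8 =484
r57=111001 pc4: +16 =500
r58=111010 pc4: +16 =516
r59=111011 pc5: +32 =548
r60=111100 pc4: +16 =564
r61=111101 pc5: +32 =596
r62=111110 pc5: +32 =628
r63=111111 pc6: +64 =692
r64=1000000 pc1: +2 =694
r65=1000001 pc2: +4 =698
r66=1000010 pc2: +4 =702
r67=1000011 pc3: +8 =710
r68=1000100 pc2: +4 =714
r69=1000101 pc3: +8 =722
r70=1000110 pc3: +8 =730
r71=1000111 pc4: +16 =746
r72=1001000 pc2: +4 =750

Answer: 750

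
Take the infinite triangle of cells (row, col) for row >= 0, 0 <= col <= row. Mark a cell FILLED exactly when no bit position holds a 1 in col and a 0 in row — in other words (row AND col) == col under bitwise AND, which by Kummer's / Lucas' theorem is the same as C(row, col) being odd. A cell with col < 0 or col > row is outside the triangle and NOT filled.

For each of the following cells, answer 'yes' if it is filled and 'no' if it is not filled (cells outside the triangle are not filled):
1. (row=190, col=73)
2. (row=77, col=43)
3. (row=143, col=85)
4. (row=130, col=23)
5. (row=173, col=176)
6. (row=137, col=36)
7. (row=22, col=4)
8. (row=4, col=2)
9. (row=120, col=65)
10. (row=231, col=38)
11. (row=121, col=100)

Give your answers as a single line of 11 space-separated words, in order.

(190,73): row=0b10111110, col=0b1001001, row AND col = 0b1000 = 8; 8 != 73 -> empty
(77,43): row=0b1001101, col=0b101011, row AND col = 0b1001 = 9; 9 != 43 -> empty
(143,85): row=0b10001111, col=0b1010101, row AND col = 0b101 = 5; 5 != 85 -> empty
(130,23): row=0b10000010, col=0b10111, row AND col = 0b10 = 2; 2 != 23 -> empty
(173,176): col outside [0, 173] -> not filled
(137,36): row=0b10001001, col=0b100100, row AND col = 0b0 = 0; 0 != 36 -> empty
(22,4): row=0b10110, col=0b100, row AND col = 0b100 = 4; 4 == 4 -> filled
(4,2): row=0b100, col=0b10, row AND col = 0b0 = 0; 0 != 2 -> empty
(120,65): row=0b1111000, col=0b1000001, row AND col = 0b1000000 = 64; 64 != 65 -> empty
(231,38): row=0b11100111, col=0b100110, row AND col = 0b100110 = 38; 38 == 38 -> filled
(121,100): row=0b1111001, col=0b1100100, row AND col = 0b1100000 = 96; 96 != 100 -> empty

Answer: no no no no no no yes no no yes no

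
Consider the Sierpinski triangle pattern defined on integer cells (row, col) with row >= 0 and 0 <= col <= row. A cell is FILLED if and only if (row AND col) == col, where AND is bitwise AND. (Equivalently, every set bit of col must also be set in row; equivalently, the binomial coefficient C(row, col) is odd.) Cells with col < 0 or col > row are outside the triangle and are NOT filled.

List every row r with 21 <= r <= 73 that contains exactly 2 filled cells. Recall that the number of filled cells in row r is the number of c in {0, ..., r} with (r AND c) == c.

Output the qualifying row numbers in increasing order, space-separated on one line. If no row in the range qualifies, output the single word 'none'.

Answer: 32 64

Derivation:
Row r has 2^popcount(r) filled cells, so we need popcount(r) = log2(2) = 1.
Scan r = 21..73 and keep those with exactly 1 one-bits:
r=21=10101 popcount=3 -> skip
r=22=10110 popcount=3 -> skip
r=23=10111 popcount=4 -> skip
r=24=11000 popcount=2 -> skip
r=25=11001 popcount=3 -> skip
r=26=11010 popcount=3 -> skip
r=27=11011 popcount=4 -> skip
r=28=11100 popcount=3 -> skip
r=29=11101 popcount=4 -> skip
r=30=11110 popcount=4 -> skip
r=31=11111 popcount=5 -> skip
r=32=100000 popcount=1 -> KEEP
r=33=100001 popcount=2 -> skip
r=34=100010 popcount=2 -> skip
r=35=100011 popcount=3 -> skip
r=36=100100 popcount=2 -> skip
r=37=100101 popcount=3 -> skip
r=38=100110 popcount=3 -> skip
r=39=100111 popcount=4 -> skip
r=40=101000 popcount=2 -> skip
r=41=101001 popcount=3 -> skip
r=42=101010 popcount=3 -> skip
r=43=101011 popcount=4 -> skip
r=44=101100 popcount=3 -> skip
r=45=101101 popcount=4 -> skip
r=46=101110 popcount=4 -> skip
r=47=101111 popcount=5 -> skip
r=48=110000 popcount=2 -> skip
r=49=110001 popcount=3 -> skip
r=50=110010 popcount=3 -> skip
r=51=110011 popcount=4 -> skip
r=52=110100 popcount=3 -> skip
r=53=110101 popcount=4 -> skip
r=54=110110 popcount=4 -> skip
r=55=110111 popcount=5 -> skip
r=56=111000 popcount=3 -> skip
r=57=111001 popcount=4 -> skip
r=58=111010 popcount=4 -> skip
r=59=111011 popcount=5 -> skip
r=60=111100 popcount=4 -> skip
r=61=111101 popcount=5 -> skip
r=62=111110 popcount=5 -> skip
r=63=111111 popcount=6 -> skip
r=64=1000000 popcount=1 -> KEEP
r=65=1000001 popcount=2 -> skip
r=66=1000010 popcount=2 -> skip
r=67=1000011 popcount=3 -> skip
r=68=1000100 popcount=2 -> skip
r=69=1000101 popcount=3 -> skip
r=70=1000110 popcount=3 -> skip
r=71=1000111 popcount=4 -> skip
r=72=1001000 popcount=2 -> skip
r=73=1001001 popcount=3 -> skip
Kept rows: 32 64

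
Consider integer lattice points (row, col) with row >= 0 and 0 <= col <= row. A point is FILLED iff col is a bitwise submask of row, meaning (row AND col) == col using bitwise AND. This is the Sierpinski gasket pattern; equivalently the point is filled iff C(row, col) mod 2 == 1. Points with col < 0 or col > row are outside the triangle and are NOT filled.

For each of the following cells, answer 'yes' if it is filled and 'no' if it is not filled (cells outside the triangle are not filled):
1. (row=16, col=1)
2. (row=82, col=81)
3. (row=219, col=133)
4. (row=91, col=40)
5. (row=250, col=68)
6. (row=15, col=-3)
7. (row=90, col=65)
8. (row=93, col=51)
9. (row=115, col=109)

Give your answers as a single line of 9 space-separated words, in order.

(16,1): row=0b10000, col=0b1, row AND col = 0b0 = 0; 0 != 1 -> empty
(82,81): row=0b1010010, col=0b1010001, row AND col = 0b1010000 = 80; 80 != 81 -> empty
(219,133): row=0b11011011, col=0b10000101, row AND col = 0b10000001 = 129; 129 != 133 -> empty
(91,40): row=0b1011011, col=0b101000, row AND col = 0b1000 = 8; 8 != 40 -> empty
(250,68): row=0b11111010, col=0b1000100, row AND col = 0b1000000 = 64; 64 != 68 -> empty
(15,-3): col outside [0, 15] -> not filled
(90,65): row=0b1011010, col=0b1000001, row AND col = 0b1000000 = 64; 64 != 65 -> empty
(93,51): row=0b1011101, col=0b110011, row AND col = 0b10001 = 17; 17 != 51 -> empty
(115,109): row=0b1110011, col=0b1101101, row AND col = 0b1100001 = 97; 97 != 109 -> empty

Answer: no no no no no no no no no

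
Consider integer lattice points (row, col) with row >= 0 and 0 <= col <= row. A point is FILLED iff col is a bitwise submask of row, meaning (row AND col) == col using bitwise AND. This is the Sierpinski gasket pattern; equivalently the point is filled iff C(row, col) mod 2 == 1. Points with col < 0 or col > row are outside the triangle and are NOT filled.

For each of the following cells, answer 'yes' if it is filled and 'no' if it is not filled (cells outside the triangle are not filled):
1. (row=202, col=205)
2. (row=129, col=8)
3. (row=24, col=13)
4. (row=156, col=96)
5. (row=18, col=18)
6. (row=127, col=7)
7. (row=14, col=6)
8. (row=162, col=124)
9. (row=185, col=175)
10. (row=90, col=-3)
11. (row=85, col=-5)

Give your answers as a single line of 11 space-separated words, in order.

(202,205): col outside [0, 202] -> not filled
(129,8): row=0b10000001, col=0b1000, row AND col = 0b0 = 0; 0 != 8 -> empty
(24,13): row=0b11000, col=0b1101, row AND col = 0b1000 = 8; 8 != 13 -> empty
(156,96): row=0b10011100, col=0b1100000, row AND col = 0b0 = 0; 0 != 96 -> empty
(18,18): row=0b10010, col=0b10010, row AND col = 0b10010 = 18; 18 == 18 -> filled
(127,7): row=0b1111111, col=0b111, row AND col = 0b111 = 7; 7 == 7 -> filled
(14,6): row=0b1110, col=0b110, row AND col = 0b110 = 6; 6 == 6 -> filled
(162,124): row=0b10100010, col=0b1111100, row AND col = 0b100000 = 32; 32 != 124 -> empty
(185,175): row=0b10111001, col=0b10101111, row AND col = 0b10101001 = 169; 169 != 175 -> empty
(90,-3): col outside [0, 90] -> not filled
(85,-5): col outside [0, 85] -> not filled

Answer: no no no no yes yes yes no no no no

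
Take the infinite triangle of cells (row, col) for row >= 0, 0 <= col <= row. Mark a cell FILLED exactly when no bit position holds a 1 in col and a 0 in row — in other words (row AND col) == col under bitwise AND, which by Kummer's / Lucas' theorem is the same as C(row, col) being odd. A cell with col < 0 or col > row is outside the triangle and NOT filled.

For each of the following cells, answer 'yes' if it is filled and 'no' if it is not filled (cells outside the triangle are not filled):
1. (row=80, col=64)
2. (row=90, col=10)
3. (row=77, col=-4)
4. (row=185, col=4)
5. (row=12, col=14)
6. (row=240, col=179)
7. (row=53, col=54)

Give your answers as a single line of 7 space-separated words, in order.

(80,64): row=0b1010000, col=0b1000000, row AND col = 0b1000000 = 64; 64 == 64 -> filled
(90,10): row=0b1011010, col=0b1010, row AND col = 0b1010 = 10; 10 == 10 -> filled
(77,-4): col outside [0, 77] -> not filled
(185,4): row=0b10111001, col=0b100, row AND col = 0b0 = 0; 0 != 4 -> empty
(12,14): col outside [0, 12] -> not filled
(240,179): row=0b11110000, col=0b10110011, row AND col = 0b10110000 = 176; 176 != 179 -> empty
(53,54): col outside [0, 53] -> not filled

Answer: yes yes no no no no no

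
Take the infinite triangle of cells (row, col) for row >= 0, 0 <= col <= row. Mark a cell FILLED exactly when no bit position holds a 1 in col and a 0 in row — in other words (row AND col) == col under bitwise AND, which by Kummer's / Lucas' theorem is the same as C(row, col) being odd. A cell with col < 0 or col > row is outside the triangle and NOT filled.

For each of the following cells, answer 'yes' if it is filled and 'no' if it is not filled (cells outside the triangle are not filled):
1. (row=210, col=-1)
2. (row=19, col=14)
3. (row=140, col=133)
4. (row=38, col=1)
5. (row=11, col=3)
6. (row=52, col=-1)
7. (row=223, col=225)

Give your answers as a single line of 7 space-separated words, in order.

(210,-1): col outside [0, 210] -> not filled
(19,14): row=0b10011, col=0b1110, row AND col = 0b10 = 2; 2 != 14 -> empty
(140,133): row=0b10001100, col=0b10000101, row AND col = 0b10000100 = 132; 132 != 133 -> empty
(38,1): row=0b100110, col=0b1, row AND col = 0b0 = 0; 0 != 1 -> empty
(11,3): row=0b1011, col=0b11, row AND col = 0b11 = 3; 3 == 3 -> filled
(52,-1): col outside [0, 52] -> not filled
(223,225): col outside [0, 223] -> not filled

Answer: no no no no yes no no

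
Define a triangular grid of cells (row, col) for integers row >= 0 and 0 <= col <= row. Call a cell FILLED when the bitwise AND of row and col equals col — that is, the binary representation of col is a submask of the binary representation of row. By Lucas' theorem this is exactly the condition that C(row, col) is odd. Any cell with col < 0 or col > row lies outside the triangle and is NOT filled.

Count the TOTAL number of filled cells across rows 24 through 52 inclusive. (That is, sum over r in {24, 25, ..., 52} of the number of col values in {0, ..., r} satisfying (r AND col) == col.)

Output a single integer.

r24=11000 pc2: +4 =4
r25=11001 pc3: +8 =12
r26=11010 pc3: +8 =20
r27=11011 pc4: +16 =36
r28=11100 pc3: +8 =44
r29=11101 pc4: +16 =60
r30=11110 pc4: +16 =76
r31=11111 pc5: +32 =108
r32=100000 pc1: +2 =110
r33=100001 pc2: +4 =114
r34=100010 pc2: +4 =118
r35=100011 pc3: +8 =126
r36=100100 pc2: +4 =130
r37=100101 pc3: +8 =138
r38=100110 pc3: +8 =146
r39=100111 pc4: +16 =162
r40=101000 pc2: +4 =166
r41=101001 pc3: +8 =174
r42=101010 pc3: +8 =182
r43=101011 pc4: +16 =198
r44=101100 pc3: +8 =206
r45=101101 pc4: +16 =222
r46=101110 pc4: +16 =238
r47=101111 pc5: +32 =270
r48=110000 pc2: +4 =274
r49=110001 pc3: +8 =282
r50=110010 pc3: +8 =290
r51=110011 pc4: +16 =306
r52=110100 pc3: +8 =314

Answer: 314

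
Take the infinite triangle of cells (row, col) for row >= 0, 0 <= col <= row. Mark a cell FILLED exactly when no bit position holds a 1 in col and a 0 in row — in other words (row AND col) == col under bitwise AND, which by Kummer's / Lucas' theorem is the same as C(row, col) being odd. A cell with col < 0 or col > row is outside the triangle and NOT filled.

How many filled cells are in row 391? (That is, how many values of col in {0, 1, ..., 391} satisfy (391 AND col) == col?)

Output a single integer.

Answer: 32

Derivation:
391 in binary = 110000111
popcount(391) = number of 1-bits in 110000111 = 5
A col c satisfies (391 AND c) == c iff every set bit of c is also set in 391; each of the 5 set bits of 391 can independently be on or off in c.
count = 2^5 = 32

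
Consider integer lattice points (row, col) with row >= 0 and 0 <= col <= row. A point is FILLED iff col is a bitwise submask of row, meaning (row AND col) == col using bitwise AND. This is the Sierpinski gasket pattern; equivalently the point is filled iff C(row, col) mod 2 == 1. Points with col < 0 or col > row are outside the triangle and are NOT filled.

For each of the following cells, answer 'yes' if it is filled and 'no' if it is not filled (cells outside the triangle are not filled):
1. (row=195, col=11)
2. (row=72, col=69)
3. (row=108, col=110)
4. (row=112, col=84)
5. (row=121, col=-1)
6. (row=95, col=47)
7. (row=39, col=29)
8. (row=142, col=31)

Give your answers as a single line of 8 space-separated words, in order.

(195,11): row=0b11000011, col=0b1011, row AND col = 0b11 = 3; 3 != 11 -> empty
(72,69): row=0b1001000, col=0b1000101, row AND col = 0b1000000 = 64; 64 != 69 -> empty
(108,110): col outside [0, 108] -> not filled
(112,84): row=0b1110000, col=0b1010100, row AND col = 0b1010000 = 80; 80 != 84 -> empty
(121,-1): col outside [0, 121] -> not filled
(95,47): row=0b1011111, col=0b101111, row AND col = 0b1111 = 15; 15 != 47 -> empty
(39,29): row=0b100111, col=0b11101, row AND col = 0b101 = 5; 5 != 29 -> empty
(142,31): row=0b10001110, col=0b11111, row AND col = 0b1110 = 14; 14 != 31 -> empty

Answer: no no no no no no no no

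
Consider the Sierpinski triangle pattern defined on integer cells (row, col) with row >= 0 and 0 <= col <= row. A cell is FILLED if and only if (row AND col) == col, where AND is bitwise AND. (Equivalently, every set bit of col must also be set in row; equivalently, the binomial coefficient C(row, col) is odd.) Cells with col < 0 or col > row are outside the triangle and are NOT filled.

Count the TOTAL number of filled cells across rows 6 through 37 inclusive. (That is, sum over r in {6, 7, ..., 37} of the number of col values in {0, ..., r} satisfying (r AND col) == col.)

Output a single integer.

Answer: 258

Derivation:
r6=110 pc2: +4 =4
r7=111 pc3: +8 =12
r8=1000 pc1: +2 =14
r9=1001 pc2: +4 =18
r10=1010 pc2: +4 =22
r11=1011 pc3: +8 =30
r12=1100 pc2: +4 =34
r13=1101 pc3: +8 =42
r14=1110 pc3: +8 =50
r15=1111 pc4: +16 =66
r16=10000 pc1: +2 =68
r17=10001 pc2: +4 =72
r18=10010 pc2: +4 =76
r19=10011 pc3: +8 =84
r20=10100 pc2: +4 =88
r21=10101 pc3: +8 =96
r22=10110 pc3: +8 =104
r23=10111 pc4: +16 =120
r24=11000 pc2: +4 =124
r25=11001 pc3: +8 =132
r26=11010 pc3: +8 =140
r27=11011 pc4: +16 =156
r28=11100 pc3: +8 =164
r29=11101 pc4: +16 =180
r30=11110 pc4: +16 =196
r31=11111 pc5: +32 =228
r32=100000 pc1: +2 =230
r33=100001 pc2: +4 =234
r34=100010 pc2: +4 =238
r35=100011 pc3: +8 =246
r36=100100 pc2: +4 =250
r37=100101 pc3: +8 =258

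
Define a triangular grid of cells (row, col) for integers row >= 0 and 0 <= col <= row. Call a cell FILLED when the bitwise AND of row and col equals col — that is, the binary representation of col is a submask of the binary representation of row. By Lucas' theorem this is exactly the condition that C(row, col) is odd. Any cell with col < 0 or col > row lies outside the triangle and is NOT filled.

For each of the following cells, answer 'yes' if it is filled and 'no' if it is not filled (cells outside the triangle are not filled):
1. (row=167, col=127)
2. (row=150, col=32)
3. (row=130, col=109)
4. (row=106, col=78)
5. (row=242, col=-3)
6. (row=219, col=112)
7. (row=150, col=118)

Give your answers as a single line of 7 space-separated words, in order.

(167,127): row=0b10100111, col=0b1111111, row AND col = 0b100111 = 39; 39 != 127 -> empty
(150,32): row=0b10010110, col=0b100000, row AND col = 0b0 = 0; 0 != 32 -> empty
(130,109): row=0b10000010, col=0b1101101, row AND col = 0b0 = 0; 0 != 109 -> empty
(106,78): row=0b1101010, col=0b1001110, row AND col = 0b1001010 = 74; 74 != 78 -> empty
(242,-3): col outside [0, 242] -> not filled
(219,112): row=0b11011011, col=0b1110000, row AND col = 0b1010000 = 80; 80 != 112 -> empty
(150,118): row=0b10010110, col=0b1110110, row AND col = 0b10110 = 22; 22 != 118 -> empty

Answer: no no no no no no no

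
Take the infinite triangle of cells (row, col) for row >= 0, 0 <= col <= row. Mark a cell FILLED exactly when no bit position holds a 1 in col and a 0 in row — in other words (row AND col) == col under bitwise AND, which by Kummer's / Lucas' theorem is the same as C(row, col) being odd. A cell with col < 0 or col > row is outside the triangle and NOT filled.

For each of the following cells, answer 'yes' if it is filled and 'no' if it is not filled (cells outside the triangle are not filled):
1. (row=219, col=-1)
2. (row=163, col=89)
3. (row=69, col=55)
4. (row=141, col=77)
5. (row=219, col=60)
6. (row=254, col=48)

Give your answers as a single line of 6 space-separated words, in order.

(219,-1): col outside [0, 219] -> not filled
(163,89): row=0b10100011, col=0b1011001, row AND col = 0b1 = 1; 1 != 89 -> empty
(69,55): row=0b1000101, col=0b110111, row AND col = 0b101 = 5; 5 != 55 -> empty
(141,77): row=0b10001101, col=0b1001101, row AND col = 0b1101 = 13; 13 != 77 -> empty
(219,60): row=0b11011011, col=0b111100, row AND col = 0b11000 = 24; 24 != 60 -> empty
(254,48): row=0b11111110, col=0b110000, row AND col = 0b110000 = 48; 48 == 48 -> filled

Answer: no no no no no yes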